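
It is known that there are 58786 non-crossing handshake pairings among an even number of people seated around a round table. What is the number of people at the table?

22

Non-crossing handshake pairings of 2n people are counted by C_n, and C_11 = 58786.
So n = 11, and there are 2n = 22 people.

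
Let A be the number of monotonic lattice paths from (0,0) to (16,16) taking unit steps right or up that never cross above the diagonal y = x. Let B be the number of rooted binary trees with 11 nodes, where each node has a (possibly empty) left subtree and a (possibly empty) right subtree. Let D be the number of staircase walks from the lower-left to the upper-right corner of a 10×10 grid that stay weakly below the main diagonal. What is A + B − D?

Monotone paths in an n×n grid that stay weakly below the diagonal are counted by C_n; here n = 16. So A = C_16 = 35357670.
Rooted binary trees with 11 nodes (each child slot possibly empty) number C_11. So B = C_11 = 58786.
Monotone paths in an n×n grid that stay weakly below the diagonal are counted by C_n; here n = 10. So D = C_10 = 16796.
A + B − D = 35357670 + 58786 − 16796 = 35399660.

35399660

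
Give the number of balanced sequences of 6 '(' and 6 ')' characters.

132

Balanced strings of n pairs of brackets are counted by C_n; here n = 6.
C_6 = C(12,6)/7 = 924/7 = 132.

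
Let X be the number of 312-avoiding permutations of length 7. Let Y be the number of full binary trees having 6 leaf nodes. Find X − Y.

Permutations of [n] avoiding any single length-3 pattern are counted by C_n; here n = 7. So X = C_7 = 429.
A full binary tree with L leaves has L−1 internal nodes and is counted by C_{L−1}; L = 6 gives C_5. So Y = C_5 = 42.
X − Y = 429 − 42 = 387.

387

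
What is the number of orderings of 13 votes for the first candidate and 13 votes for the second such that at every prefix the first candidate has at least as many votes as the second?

742900

Ballot sequences with n votes each where one side never trails are Dyck words, counted by C_n; here n = 13.
C_13 = C(26,13)/14 = 10400600/14 = 742900.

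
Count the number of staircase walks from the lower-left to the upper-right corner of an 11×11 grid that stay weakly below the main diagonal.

Monotone paths in an n×n grid that stay weakly below the diagonal are counted by C_n; here n = 11.
C_11 = 58786.

58786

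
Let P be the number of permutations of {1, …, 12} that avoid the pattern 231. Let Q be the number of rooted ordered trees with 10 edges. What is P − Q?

For any fixed pattern of length 3, the pattern-avoiding permutations of [12] number C_12. So P = C_12 = 208012.
A rooted plane tree with 10 edges has 11 nodes, and the count is C_10. So Q = C_10 = 16796.
P − Q = 208012 − 16796 = 191216.

191216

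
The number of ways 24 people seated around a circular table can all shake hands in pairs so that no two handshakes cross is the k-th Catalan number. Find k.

Non-crossing handshake pairings of 2n people are counted by C_n; 24 people gives n = 12.

12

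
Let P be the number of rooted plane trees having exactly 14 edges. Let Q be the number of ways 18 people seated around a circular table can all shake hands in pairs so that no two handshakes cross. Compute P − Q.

Rooted ordered trees with n edges are counted by C_n; here n = 14. So P = C_14 = 2674440.
Non-crossing handshake pairings of 2n people are counted by C_n; 18 people gives n = 9. So Q = C_9 = 4862.
P − Q = 2674440 − 4862 = 2669578.

2669578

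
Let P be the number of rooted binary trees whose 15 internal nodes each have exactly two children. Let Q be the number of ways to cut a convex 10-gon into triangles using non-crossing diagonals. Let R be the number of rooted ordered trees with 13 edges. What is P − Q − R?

Full binary trees with n internal nodes are counted by C_n; here n = 15. So P = C_15 = 9694845.
The number of triangulations of a 10-gon is the Catalan number C_8 (index = sides − 2). So Q = C_8 = 1430.
A rooted plane tree with 13 edges has 14 nodes, and the count is C_13. So R = C_13 = 742900.
P − Q − R = 9694845 − 1430 − 742900 = 8950515.

8950515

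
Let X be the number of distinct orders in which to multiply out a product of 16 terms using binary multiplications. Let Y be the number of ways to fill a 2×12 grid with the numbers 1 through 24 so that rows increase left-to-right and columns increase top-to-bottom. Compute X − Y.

Ways to associate a product of 16 factors correspond to binary trees on 16 leaves, so the count is C_15. So X = C_15 = 9694845.
By the hook-length formula (or a Dyck-path bijection), SYT of shape 2×12 number C_12. So Y = C_12 = 208012.
X − Y = 9694845 − 208012 = 9486833.

9486833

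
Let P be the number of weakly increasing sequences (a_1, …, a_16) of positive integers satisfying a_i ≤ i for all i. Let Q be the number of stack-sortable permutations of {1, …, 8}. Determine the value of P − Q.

Weakly increasing sequences with a_i ≤ i biject with Dyck paths of semilength 16, so there are C_16. So P = C_16 = 35357670.
Stack-sortable permutations are exactly the 231-avoiding ones, counted by C_n; here n = 8. So Q = C_8 = 1430.
P − Q = 35357670 − 1430 = 35356240.

35356240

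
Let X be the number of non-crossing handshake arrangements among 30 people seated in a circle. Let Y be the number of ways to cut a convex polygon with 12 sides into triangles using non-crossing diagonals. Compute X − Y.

Non-crossing handshake pairings of 2n people are counted by C_n; 30 people gives n = 15. So X = C_15 = 9694845.
The number of triangulations of a 12-gon is the Catalan number C_10 (index = sides − 2). So Y = C_10 = 16796.
X − Y = 9694845 − 16796 = 9678049.

9678049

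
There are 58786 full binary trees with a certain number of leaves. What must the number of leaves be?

12

Full binary trees with L leaves are counted by C_{L−1}. Since C_11 = 58786, the index is 11.
So the index is 11, and the number of leaves is 11 + 1 = 12.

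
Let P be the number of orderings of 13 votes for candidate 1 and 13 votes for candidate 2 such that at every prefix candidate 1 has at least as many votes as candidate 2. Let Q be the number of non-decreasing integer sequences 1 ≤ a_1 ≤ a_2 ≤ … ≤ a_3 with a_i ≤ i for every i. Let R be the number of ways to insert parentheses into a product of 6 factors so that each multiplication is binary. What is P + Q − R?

Reading a vote for the leader as '(' and for the other as ')' turns such a sequence into a balanced string of 13 pairs, so the count is C_13. So P = C_13 = 742900.
Weakly increasing sequences with a_i ≤ i biject with Dyck paths of semilength 3, so there are C_3. So Q = C_3 = 5.
Parenthesizations of m factors correspond to full binary trees with m leaves, counted by C_{m−1}; m = 6 gives C_5. So R = C_5 = 42.
P + Q − R = 742900 + 5 − 42 = 742863.

742863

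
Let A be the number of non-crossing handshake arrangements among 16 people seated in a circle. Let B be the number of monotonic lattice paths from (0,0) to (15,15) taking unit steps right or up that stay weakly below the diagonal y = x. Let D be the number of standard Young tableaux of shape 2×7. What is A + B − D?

Non-crossing handshake pairings of 2n people are counted by C_n; 16 people gives n = 8. So A = C_8 = 1430.
Sub-diagonal monotone paths from (0,0) to (15,15) biject with Dyck paths of semilength 15, giving C_15. So B = C_15 = 9694845.
Standard Young tableaux of shape 2×n are counted by C_n; here n = 7. So D = C_7 = 429.
A + B − D = 1430 + 9694845 − 429 = 9695846.

9695846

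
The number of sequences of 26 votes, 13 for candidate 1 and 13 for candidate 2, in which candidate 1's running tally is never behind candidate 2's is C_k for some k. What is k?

Reading a vote for the leader as '(' and for the other as ')' turns such a sequence into a balanced string of 13 pairs, so the count is C_13.

13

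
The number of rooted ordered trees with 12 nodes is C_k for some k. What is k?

A rooted plane tree on 12 nodes has 11 edges, and such trees are counted by C_11.

11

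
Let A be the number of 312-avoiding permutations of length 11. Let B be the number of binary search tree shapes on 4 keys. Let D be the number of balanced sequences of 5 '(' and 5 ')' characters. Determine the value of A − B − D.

58730

Permutations of [n] avoiding any single length-3 pattern are counted by C_n; here n = 11. So A = C_11 = 58786.
Binary trees (left/right distinguished) on n nodes are counted by C_n; here n = 4. So B = C_4 = 14.
With 5 pairs the number of balanced bracket strings is the Catalan number C_5. So D = C_5 = 42.
A − B − D = 58786 − 14 − 42 = 58730.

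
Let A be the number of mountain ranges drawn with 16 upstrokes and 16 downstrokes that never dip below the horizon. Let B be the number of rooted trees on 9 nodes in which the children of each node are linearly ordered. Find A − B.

A Dyck path with 16 up-steps and 16 down-steps has semilength 16, so there are C_16 of them. So A = C_16 = 35357670.
Rooted ordered (plane) trees on m nodes have m−1 edges and are counted by C_{m−1}; m = 9 gives C_8. So B = C_8 = 1430.
A − B = 35357670 − 1430 = 35356240.

35356240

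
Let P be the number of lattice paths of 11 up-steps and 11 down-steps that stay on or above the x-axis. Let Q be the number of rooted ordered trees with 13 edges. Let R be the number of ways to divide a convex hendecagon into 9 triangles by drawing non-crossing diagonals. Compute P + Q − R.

Dyck paths of semilength n (length 2n) are counted by C_n; here n = 11. So P = C_11 = 58786.
Rooted ordered trees with n edges are counted by C_n; here n = 13. So Q = C_13 = 742900.
A convex 11-gon is triangulated into 9 triangles, and the number of such triangulations is the Catalan number C_{11−2} = C_9. So R = C_9 = 4862.
P + Q − R = 58786 + 742900 − 4862 = 796824.

796824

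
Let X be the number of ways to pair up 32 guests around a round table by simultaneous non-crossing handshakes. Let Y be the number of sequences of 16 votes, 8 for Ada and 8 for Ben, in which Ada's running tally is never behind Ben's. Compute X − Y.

With 32 = 2·16 people, non-crossing handshake pairings are non-crossing perfect matchings on a circle, counted by C_16. So X = C_16 = 35357670.
Ballot sequences with n votes each where one side never trails are Dyck words, counted by C_n; here n = 8. So Y = C_8 = 1430.
X − Y = 35357670 − 1430 = 35356240.

35356240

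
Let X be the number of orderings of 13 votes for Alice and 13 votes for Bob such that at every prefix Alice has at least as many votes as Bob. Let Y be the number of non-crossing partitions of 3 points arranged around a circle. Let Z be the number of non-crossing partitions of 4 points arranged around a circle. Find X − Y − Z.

Ballot sequences with n votes each where one side never trails are Dyck words, counted by C_n; here n = 13. So X = C_13 = 742900.
The non-crossing partitions of [3] form a lattice of size C_3. So Y = C_3 = 5.
The non-crossing partitions of [4] form a lattice of size C_4. So Z = C_4 = 14.
X − Y − Z = 742900 − 5 − 14 = 742881.

742881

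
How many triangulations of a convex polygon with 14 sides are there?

The number of triangulations of a 14-gon is the Catalan number C_12 (index = sides − 2).
C_12 = C(24,12)/13 = 2704156/13 = 208012.

208012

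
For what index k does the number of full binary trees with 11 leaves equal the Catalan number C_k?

10

A full binary tree with L leaves has L−1 internal nodes and is counted by C_{L−1}; L = 11 gives C_10.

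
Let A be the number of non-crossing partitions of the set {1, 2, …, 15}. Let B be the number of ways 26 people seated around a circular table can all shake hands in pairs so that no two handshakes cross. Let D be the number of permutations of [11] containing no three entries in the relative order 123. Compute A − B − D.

8893159

Non-crossing partitions of an n-element set are counted by C_n; here n = 15. So A = C_15 = 9694845.
Non-crossing handshake pairings of 2n people are counted by C_n; 26 people gives n = 13. So B = C_13 = 742900.
For any fixed pattern of length 3, the pattern-avoiding permutations of [11] number C_11. So D = C_11 = 58786.
A − B − D = 9694845 − 742900 − 58786 = 8893159.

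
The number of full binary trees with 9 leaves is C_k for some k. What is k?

8

Full binary trees with 9 leaves have 9−1 = 8 internal nodes, so there are C_8 of them.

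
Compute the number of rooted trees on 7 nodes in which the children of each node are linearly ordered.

A rooted plane tree on 7 nodes has 6 edges, and such trees are counted by C_6.
C_6 = 132.

132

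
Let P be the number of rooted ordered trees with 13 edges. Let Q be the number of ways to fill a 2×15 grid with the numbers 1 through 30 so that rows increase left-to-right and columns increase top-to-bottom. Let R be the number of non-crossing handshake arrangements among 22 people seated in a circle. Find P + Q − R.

A rooted plane tree with 13 edges has 14 nodes, and the count is C_13. So P = C_13 = 742900.
Standard Young tableaux of shape 2×n are counted by C_n; here n = 15. So Q = C_15 = 9694845.
Non-crossing handshake pairings of 2n people are counted by C_n; 22 people gives n = 11. So R = C_11 = 58786.
P + Q − R = 742900 + 9694845 − 58786 = 10378959.

10378959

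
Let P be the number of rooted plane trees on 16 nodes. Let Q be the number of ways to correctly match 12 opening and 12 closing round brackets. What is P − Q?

Rooted ordered (plane) trees on m nodes have m−1 edges and are counted by C_{m−1}; m = 16 gives C_15. So P = C_15 = 9694845.
A balanced arrangement of 12 bracket pairs is a Dyck word of semilength 12, so the count is C_12. So Q = C_12 = 208012.
P − Q = 9694845 − 208012 = 9486833.

9486833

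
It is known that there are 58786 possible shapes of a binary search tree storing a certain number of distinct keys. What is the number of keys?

11

Binary search tree shapes on n keys are counted by C_n, and C_11 = 58786.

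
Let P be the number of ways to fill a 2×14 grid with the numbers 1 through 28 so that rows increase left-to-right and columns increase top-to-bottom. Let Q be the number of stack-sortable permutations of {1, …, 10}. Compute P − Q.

2657644

By the hook-length formula (or a Dyck-path bijection), SYT of shape 2×14 number C_14. So P = C_14 = 2674440.
Stack-sortable permutations are exactly the 231-avoiding ones, counted by C_n; here n = 10. So Q = C_10 = 16796.
P − Q = 2674440 − 16796 = 2657644.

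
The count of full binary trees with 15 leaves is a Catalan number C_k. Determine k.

14

Full binary trees with 15 leaves have 15−1 = 14 internal nodes, so there are C_14 of them.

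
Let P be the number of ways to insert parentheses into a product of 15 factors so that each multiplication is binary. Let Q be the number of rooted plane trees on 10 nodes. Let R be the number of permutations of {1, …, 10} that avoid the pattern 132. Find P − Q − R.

Bracketing 15 factors into binary products is counted by C_{15−1} = C_14. So P = C_14 = 2674440.
A rooted plane tree on 10 nodes has 9 edges, and such trees are counted by C_9. So Q = C_9 = 4862.
For any fixed pattern of length 3, the pattern-avoiding permutations of [10] number C_10. So R = C_10 = 16796.
P − Q − R = 2674440 − 4862 − 16796 = 2652782.

2652782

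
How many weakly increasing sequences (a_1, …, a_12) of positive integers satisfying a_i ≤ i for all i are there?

Weakly increasing sequences with a_i ≤ i biject with Dyck paths of semilength 12, so there are C_12.
C_12 = C(24,12)/13 = 2704156/13 = 208012.

208012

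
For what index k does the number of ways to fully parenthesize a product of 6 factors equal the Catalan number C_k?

5

Ways to associate a product of 6 factors correspond to binary trees on 6 leaves, so the count is C_5.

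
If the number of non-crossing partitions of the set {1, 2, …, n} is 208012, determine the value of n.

Non-crossing partitions of [n] are counted by C_n. Since C_12 = 208012, the index is 12.

12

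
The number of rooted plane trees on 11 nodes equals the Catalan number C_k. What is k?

10

Rooted ordered (plane) trees on m nodes have m−1 edges and are counted by C_{m−1}; m = 11 gives C_10.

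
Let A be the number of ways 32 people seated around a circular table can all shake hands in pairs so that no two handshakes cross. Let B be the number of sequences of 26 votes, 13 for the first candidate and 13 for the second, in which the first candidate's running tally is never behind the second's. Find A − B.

34614770

Non-crossing handshake pairings of 2n people are counted by C_n; 32 people gives n = 16. So A = C_16 = 35357670.
Reading a vote for the leader as '(' and for the other as ')' turns such a sequence into a balanced string of 13 pairs, so the count is C_13. So B = C_13 = 742900.
A − B = 35357670 − 742900 = 34614770.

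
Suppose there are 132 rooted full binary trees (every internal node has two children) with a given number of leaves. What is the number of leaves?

7

Full binary trees with L leaves are counted by C_{L−1}. Since C_6 = 132, the index is 6.
So the index is 6, and the number of leaves is 6 + 1 = 7.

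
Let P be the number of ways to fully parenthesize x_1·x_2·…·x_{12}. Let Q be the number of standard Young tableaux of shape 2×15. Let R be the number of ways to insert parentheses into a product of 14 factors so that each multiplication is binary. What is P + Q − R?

9010731

Parenthesizations of m factors correspond to full binary trees with m leaves, counted by C_{m−1}; m = 12 gives C_11. So P = C_11 = 58786.
By the hook-length formula (or a Dyck-path bijection), SYT of shape 2×15 number C_15. So Q = C_15 = 9694845.
Ways to associate a product of 14 factors correspond to binary trees on 14 leaves, so the count is C_13. So R = C_13 = 742900.
P + Q − R = 58786 + 9694845 − 742900 = 9010731.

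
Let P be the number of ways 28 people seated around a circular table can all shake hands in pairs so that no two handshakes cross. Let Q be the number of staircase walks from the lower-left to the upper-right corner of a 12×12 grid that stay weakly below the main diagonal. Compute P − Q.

2466428

Non-crossing handshake pairings of 2n people are counted by C_n; 28 people gives n = 14. So P = C_14 = 2674440.
Sub-diagonal monotone paths from (0,0) to (12,12) biject with Dyck paths of semilength 12, giving C_12. So Q = C_12 = 208012.
P − Q = 2674440 − 208012 = 2466428.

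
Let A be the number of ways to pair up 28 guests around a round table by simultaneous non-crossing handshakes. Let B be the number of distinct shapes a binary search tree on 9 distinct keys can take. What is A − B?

2669578

With 28 = 2·14 people, non-crossing handshake pairings are non-crossing perfect matchings on a circle, counted by C_14. So A = C_14 = 2674440.
Rooted binary trees with 9 nodes (each child slot possibly empty) number C_9. So B = C_9 = 4862.
A − B = 2674440 − 4862 = 2669578.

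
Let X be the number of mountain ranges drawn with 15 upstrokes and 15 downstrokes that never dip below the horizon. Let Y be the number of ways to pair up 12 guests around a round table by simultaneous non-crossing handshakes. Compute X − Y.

9694713

Paths of 15 up- and 15 down-steps that never dip below the axis are Dyck paths; their count is C_15. So X = C_15 = 9694845.
Non-crossing handshake pairings of 2n people are counted by C_n; 12 people gives n = 6. So Y = C_6 = 132.
X − Y = 9694845 − 132 = 9694713.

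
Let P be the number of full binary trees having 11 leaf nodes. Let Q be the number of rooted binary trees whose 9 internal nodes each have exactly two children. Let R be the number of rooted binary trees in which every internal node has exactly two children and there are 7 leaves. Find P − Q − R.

Full binary trees with 11 leaves have 11−1 = 10 internal nodes, so there are C_10 of them. So P = C_10 = 16796.
The number of full binary trees on 9 internal nodes is the Catalan number C_9. So Q = C_9 = 4862.
A full binary tree with L leaves has L−1 internal nodes and is counted by C_{L−1}; L = 7 gives C_6. So R = C_6 = 132.
P − Q − R = 16796 − 4862 − 132 = 11802.

11802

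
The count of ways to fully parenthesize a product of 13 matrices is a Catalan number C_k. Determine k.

12

Ways to associate a product of 13 factors correspond to binary trees on 13 leaves, so the count is C_12.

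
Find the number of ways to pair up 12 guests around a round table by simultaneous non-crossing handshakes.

132

With 12 = 2·6 people, non-crossing handshake pairings are non-crossing perfect matchings on a circle, counted by C_6.
C_6 = C_5 · 2(2·5+1)/(5+2) = 42 · 22/7 = 132.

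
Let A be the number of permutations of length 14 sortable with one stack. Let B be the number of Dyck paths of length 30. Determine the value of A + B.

12369285

By Knuth's characterisation, the stack-sortable permutations of length 14 are the 231-avoiders, numbering C_14. So A = C_14 = 2674440.
Paths of 15 up- and 15 down-steps that never dip below the axis are Dyck paths; their count is C_15. So B = C_15 = 9694845.
A + B = 2674440 + 9694845 = 12369285.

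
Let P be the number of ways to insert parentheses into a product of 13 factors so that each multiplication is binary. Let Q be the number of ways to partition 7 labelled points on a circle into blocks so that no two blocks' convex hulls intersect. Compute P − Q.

Parenthesizations of m factors correspond to full binary trees with m leaves, counted by C_{m−1}; m = 13 gives C_12. So P = C_12 = 208012.
The non-crossing partitions of [7] form a lattice of size C_7. So Q = C_7 = 429.
P − Q = 208012 − 429 = 207583.

207583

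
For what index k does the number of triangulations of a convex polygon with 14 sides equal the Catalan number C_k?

A convex 14-gon is triangulated into 12 triangles, and the number of such triangulations is the Catalan number C_{14−2} = C_12.

12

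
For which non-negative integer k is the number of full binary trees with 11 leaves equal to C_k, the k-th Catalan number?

A full binary tree with L leaves has L−1 internal nodes and is counted by C_{L−1}; L = 11 gives C_10.

10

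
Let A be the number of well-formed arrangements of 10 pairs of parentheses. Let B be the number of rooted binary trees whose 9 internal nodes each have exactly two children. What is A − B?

11934

A balanced arrangement of 10 bracket pairs is a Dyck word of semilength 10, so the count is C_10. So A = C_10 = 16796.
The number of full binary trees on 9 internal nodes is the Catalan number C_9. So B = C_9 = 4862.
A − B = 16796 − 4862 = 11934.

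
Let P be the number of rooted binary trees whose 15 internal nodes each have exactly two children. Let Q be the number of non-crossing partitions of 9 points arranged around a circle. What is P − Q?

Full binary trees with n internal nodes are counted by C_n; here n = 15. So P = C_15 = 9694845.
The non-crossing partitions of [9] form a lattice of size C_9. So Q = C_9 = 4862.
P − Q = 9694845 − 4862 = 9689983.

9689983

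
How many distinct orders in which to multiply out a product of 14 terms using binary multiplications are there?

742900

Parenthesizations of m factors correspond to full binary trees with m leaves, counted by C_{m−1}; m = 14 gives C_13.
C_13 = C(26,13)/14 = 10400600/14 = 742900.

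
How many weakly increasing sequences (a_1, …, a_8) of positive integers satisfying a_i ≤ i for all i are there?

1430

Weakly increasing sequences with a_i ≤ i biject with Dyck paths of semilength 8, so there are C_8.
C_8 = C_7 · 2(2·7+1)/(7+2) = 429 · 30/9 = 1430.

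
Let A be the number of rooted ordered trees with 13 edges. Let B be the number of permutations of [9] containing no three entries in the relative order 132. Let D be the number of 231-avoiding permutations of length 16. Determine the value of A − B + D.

Rooted ordered trees with n edges are counted by C_n; here n = 13. So A = C_13 = 742900.
Permutations of [n] avoiding any single length-3 pattern are counted by C_n; here n = 9. So B = C_9 = 4862.
For any fixed pattern of length 3, the pattern-avoiding permutations of [16] number C_16. So D = C_16 = 35357670.
A − B + D = 742900 − 4862 + 35357670 = 36095708.

36095708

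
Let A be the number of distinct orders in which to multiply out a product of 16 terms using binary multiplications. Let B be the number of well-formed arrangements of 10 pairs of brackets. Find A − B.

9678049

Bracketing 16 factors into binary products is counted by C_{16−1} = C_15. So A = C_15 = 9694845.
Balanced strings of n pairs of brackets are counted by C_n; here n = 10. So B = C_10 = 16796.
A − B = 9694845 − 16796 = 9678049.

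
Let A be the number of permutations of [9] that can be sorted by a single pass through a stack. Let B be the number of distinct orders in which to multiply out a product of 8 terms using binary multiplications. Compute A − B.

Stack-sortable permutations are exactly the 231-avoiding ones, counted by C_n; here n = 9. So A = C_9 = 4862.
Parenthesizations of m factors correspond to full binary trees with m leaves, counted by C_{m−1}; m = 8 gives C_7. So B = C_7 = 429.
A − B = 4862 − 429 = 4433.

4433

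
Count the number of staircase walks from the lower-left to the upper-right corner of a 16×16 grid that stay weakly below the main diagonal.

35357670

Sub-diagonal monotone paths from (0,0) to (16,16) biject with Dyck paths of semilength 16, giving C_16.
C_16 = C(32,16)/17 = 601080390/17 = 35357670.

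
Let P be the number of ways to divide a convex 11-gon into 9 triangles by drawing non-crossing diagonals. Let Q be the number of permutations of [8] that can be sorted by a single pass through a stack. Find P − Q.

Triangulations of a convex m-gon are counted by C_{m−2}; with m = 11 this is C_9. So P = C_9 = 4862.
By Knuth's characterisation, the stack-sortable permutations of length 8 are the 231-avoiders, numbering C_8. So Q = C_8 = 1430.
P − Q = 4862 − 1430 = 3432.

3432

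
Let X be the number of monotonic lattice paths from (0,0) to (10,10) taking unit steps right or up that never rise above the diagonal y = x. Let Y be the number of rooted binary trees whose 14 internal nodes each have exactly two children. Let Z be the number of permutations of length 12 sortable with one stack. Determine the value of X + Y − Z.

Sub-diagonal monotone paths from (0,0) to (10,10) biject with Dyck paths of semilength 10, giving C_10. So X = C_10 = 16796.
The number of full binary trees on 14 internal nodes is the Catalan number C_14. So Y = C_14 = 2674440.
By Knuth's characterisation, the stack-sortable permutations of length 12 are the 231-avoiders, numbering C_12. So Z = C_12 = 208012.
X + Y − Z = 16796 + 2674440 − 208012 = 2483224.

2483224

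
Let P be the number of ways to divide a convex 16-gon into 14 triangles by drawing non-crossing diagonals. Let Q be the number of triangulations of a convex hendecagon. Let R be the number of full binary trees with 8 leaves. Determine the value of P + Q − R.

The number of triangulations of a 16-gon is the Catalan number C_14 (index = sides − 2). So P = C_14 = 2674440.
A convex 11-gon is triangulated into 9 triangles, and the number of such triangulations is the Catalan number C_{11−2} = C_9. So Q = C_9 = 4862.
A full binary tree with L leaves has L−1 internal nodes and is counted by C_{L−1}; L = 8 gives C_7. So R = C_7 = 429.
P + Q − R = 2674440 + 4862 − 429 = 2678873.

2678873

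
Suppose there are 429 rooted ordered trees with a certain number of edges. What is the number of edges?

7

Rooted ordered trees with n edges are counted by C_n; 429 = C_7.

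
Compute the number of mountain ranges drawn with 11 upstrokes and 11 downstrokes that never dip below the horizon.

58786

Dyck paths of semilength n (length 2n) are counted by C_n; here n = 11.
C_11 = C(22,11)/12 = 705432/12 = 58786.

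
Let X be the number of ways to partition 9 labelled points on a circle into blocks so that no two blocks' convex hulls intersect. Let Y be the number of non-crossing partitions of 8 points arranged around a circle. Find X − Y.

3432

The non-crossing partitions of [9] form a lattice of size C_9. So X = C_9 = 4862.
Non-crossing partitions of an n-element set are counted by C_n; here n = 8. So Y = C_8 = 1430.
X − Y = 4862 − 1430 = 3432.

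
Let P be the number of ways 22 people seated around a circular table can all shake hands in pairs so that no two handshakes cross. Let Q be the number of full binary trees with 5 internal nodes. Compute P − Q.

With 22 = 2·11 people, non-crossing handshake pairings are non-crossing perfect matchings on a circle, counted by C_11. So P = C_11 = 58786.
The number of full binary trees on 5 internal nodes is the Catalan number C_5. So Q = C_5 = 42.
P − Q = 58786 − 42 = 58744.

58744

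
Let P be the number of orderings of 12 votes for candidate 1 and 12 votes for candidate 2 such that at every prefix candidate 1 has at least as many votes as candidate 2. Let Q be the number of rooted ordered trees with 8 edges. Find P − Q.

206582

Reading a vote for the leader as '(' and for the other as ')' turns such a sequence into a balanced string of 12 pairs, so the count is C_12. So P = C_12 = 208012.
A rooted plane tree with 8 edges has 9 nodes, and the count is C_8. So Q = C_8 = 1430.
P − Q = 208012 − 1430 = 206582.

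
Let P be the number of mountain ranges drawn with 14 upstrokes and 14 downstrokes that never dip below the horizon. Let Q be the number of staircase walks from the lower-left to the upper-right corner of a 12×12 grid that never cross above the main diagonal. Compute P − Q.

A Dyck path with 14 up-steps and 14 down-steps has semilength 14, so there are C_14 of them. So P = C_14 = 2674440.
Sub-diagonal monotone paths from (0,0) to (12,12) biject with Dyck paths of semilength 12, giving C_12. So Q = C_12 = 208012.
P − Q = 2674440 − 208012 = 2466428.

2466428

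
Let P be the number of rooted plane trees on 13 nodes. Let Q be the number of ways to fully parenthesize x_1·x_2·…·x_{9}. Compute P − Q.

A rooted plane tree on 13 nodes has 12 edges, and such trees are counted by C_12. So P = C_12 = 208012.
Bracketing 9 factors into binary products is counted by C_{9−1} = C_8. So Q = C_8 = 1430.
P − Q = 208012 − 1430 = 206582.

206582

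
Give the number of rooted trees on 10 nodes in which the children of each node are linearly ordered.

4862

A rooted plane tree on 10 nodes has 9 edges, and such trees are counted by C_9.
C_9 = C(18,9)/10 = 48620/10 = 4862.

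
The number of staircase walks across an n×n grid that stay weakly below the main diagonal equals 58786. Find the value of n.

11

Such diagonal-avoiding paths in an n×n grid are counted by C_n; 58786 = C_11.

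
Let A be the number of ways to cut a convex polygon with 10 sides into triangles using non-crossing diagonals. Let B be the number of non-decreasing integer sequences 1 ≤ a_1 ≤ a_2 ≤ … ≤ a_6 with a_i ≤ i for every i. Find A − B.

1298

A convex 10-gon is triangulated into 8 triangles, and the number of such triangulations is the Catalan number C_{10−2} = C_8. So A = C_8 = 1430.
Such sub-staircase sequences of length n are counted by C_n; here n = 6. So B = C_6 = 132.
A − B = 1430 − 132 = 1298.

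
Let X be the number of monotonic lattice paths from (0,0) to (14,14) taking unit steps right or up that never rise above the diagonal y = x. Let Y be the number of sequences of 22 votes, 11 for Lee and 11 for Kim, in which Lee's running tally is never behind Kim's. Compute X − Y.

Monotone paths in an n×n grid that stay weakly below the diagonal are counted by C_n; here n = 14. So X = C_14 = 2674440.
Reading a vote for the leader as '(' and for the other as ')' turns such a sequence into a balanced string of 11 pairs, so the count is C_11. So Y = C_11 = 58786.
X − Y = 2674440 − 58786 = 2615654.

2615654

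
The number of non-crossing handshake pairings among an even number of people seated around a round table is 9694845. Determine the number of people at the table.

Non-crossing handshake pairings of 2n people are counted by C_n. The Catalan number equal to 9694845 is C_15.
So n = 15, and there are 2n = 30 people.

30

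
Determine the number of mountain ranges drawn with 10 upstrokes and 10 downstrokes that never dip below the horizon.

16796

Dyck paths of semilength n (length 2n) are counted by C_n; here n = 10.
C_10 = 16796.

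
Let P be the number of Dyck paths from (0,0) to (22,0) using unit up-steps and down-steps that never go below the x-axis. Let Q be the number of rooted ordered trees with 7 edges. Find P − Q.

58357

Paths of 11 up- and 11 down-steps that never dip below the axis are Dyck paths; their count is C_11. So P = C_11 = 58786.
A rooted plane tree with 7 edges has 8 nodes, and the count is C_7. So Q = C_7 = 429.
P − Q = 58786 − 429 = 58357.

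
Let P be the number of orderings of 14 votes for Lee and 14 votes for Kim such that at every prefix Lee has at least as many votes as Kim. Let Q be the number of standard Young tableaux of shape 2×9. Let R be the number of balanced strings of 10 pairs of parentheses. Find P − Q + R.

Ballot sequences with n votes each where one side never trails are Dyck words, counted by C_n; here n = 14. So P = C_14 = 2674440.
By the hook-length formula (or a Dyck-path bijection), SYT of shape 2×9 number C_9. So Q = C_9 = 4862.
A balanced arrangement of 10 bracket pairs is a Dyck word of semilength 10, so the count is C_10. So R = C_10 = 16796.
P − Q + R = 2674440 − 4862 + 16796 = 2686374.

2686374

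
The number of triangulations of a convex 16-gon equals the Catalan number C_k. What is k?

Triangulations of a convex m-gon are counted by C_{m−2}; with m = 16 this is C_14.

14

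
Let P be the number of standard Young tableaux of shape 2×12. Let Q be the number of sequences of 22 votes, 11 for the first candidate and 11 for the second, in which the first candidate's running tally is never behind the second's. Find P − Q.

Standard Young tableaux of shape 2×n are counted by C_n; here n = 12. So P = C_12 = 208012.
Ballot sequences with n votes each where one side never trails are Dyck words, counted by C_n; here n = 11. So Q = C_11 = 58786.
P − Q = 208012 − 58786 = 149226.

149226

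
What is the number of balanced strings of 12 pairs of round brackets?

Balanced strings of n pairs of brackets are counted by C_n; here n = 12.
C_12 = 208012.

208012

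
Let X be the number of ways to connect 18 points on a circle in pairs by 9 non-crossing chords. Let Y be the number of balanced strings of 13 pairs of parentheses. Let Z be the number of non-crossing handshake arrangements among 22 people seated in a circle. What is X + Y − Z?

Non-crossing perfect matchings of 2n points on a circle are counted by C_n; with 18 points, n = 9. So X = C_9 = 4862.
With 13 pairs the number of balanced bracket strings is the Catalan number C_13. So Y = C_13 = 742900.
Non-crossing handshake pairings of 2n people are counted by C_n; 22 people gives n = 11. So Z = C_11 = 58786.
X + Y − Z = 4862 + 742900 − 58786 = 688976.

688976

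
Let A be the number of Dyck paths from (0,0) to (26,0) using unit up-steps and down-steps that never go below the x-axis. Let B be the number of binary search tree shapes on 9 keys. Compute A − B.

A Dyck path with 13 up-steps and 13 down-steps has semilength 13, so there are C_13 of them. So A = C_13 = 742900.
Rooted binary trees with 9 nodes (each child slot possibly empty) number C_9. So B = C_9 = 4862.
A − B = 742900 − 4862 = 738038.

738038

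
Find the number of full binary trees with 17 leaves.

Full binary trees with 17 leaves have 17−1 = 16 internal nodes, so there are C_16 of them.
C_16 = C(32,16)/17 = 601080390/17 = 35357670.

35357670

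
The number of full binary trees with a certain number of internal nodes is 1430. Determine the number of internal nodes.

8

Full binary trees with n internal nodes are counted by C_n; 1430 = C_8.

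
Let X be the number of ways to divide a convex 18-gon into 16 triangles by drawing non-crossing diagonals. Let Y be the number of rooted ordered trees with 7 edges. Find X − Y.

The number of triangulations of an 18-gon is the Catalan number C_16 (index = sides − 2). So X = C_16 = 35357670.
A rooted plane tree with 7 edges has 8 nodes, and the count is C_7. So Y = C_7 = 429.
X − Y = 35357670 − 429 = 35357241.

35357241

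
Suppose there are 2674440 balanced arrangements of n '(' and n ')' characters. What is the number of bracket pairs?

14

Balanced strings of n bracket-pairs are counted by C_n; 2674440 = C_14.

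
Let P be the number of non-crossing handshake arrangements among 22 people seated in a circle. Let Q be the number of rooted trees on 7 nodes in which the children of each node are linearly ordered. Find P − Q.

58654

With 22 = 2·11 people, non-crossing handshake pairings are non-crossing perfect matchings on a circle, counted by C_11. So P = C_11 = 58786.
Rooted ordered (plane) trees on m nodes have m−1 edges and are counted by C_{m−1}; m = 7 gives C_6. So Q = C_6 = 132.
P − Q = 58786 − 132 = 58654.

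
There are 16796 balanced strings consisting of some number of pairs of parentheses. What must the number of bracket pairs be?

10

Balanced strings of n bracket-pairs are counted by C_n; 16796 = C_10.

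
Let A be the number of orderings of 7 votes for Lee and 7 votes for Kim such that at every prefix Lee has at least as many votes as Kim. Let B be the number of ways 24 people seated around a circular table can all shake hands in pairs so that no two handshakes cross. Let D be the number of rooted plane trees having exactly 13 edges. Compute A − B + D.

Ballot sequences with n votes each where one side never trails are Dyck words, counted by C_n; here n = 7. So A = C_7 = 429.
Non-crossing handshake pairings of 2n people are counted by C_n; 24 people gives n = 12. So B = C_12 = 208012.
A rooted plane tree with 13 edges has 14 nodes, and the count is C_13. So D = C_13 = 742900.
A − B + D = 429 − 208012 + 742900 = 535317.

535317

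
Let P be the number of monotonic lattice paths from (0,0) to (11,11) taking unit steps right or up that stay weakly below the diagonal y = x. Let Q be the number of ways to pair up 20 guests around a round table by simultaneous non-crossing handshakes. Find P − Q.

Sub-diagonal monotone paths from (0,0) to (11,11) biject with Dyck paths of semilength 11, giving C_11. So P = C_11 = 58786.
Non-crossing handshake pairings of 2n people are counted by C_n; 20 people gives n = 10. So Q = C_10 = 16796.
P − Q = 58786 − 16796 = 41990.

41990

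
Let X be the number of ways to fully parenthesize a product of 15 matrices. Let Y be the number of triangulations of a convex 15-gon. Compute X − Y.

1931540

Ways to associate a product of 15 factors correspond to binary trees on 15 leaves, so the count is C_14. So X = C_14 = 2674440.
Triangulations of a convex m-gon are counted by C_{m−2}; with m = 15 this is C_13. So Y = C_13 = 742900.
X − Y = 2674440 − 742900 = 1931540.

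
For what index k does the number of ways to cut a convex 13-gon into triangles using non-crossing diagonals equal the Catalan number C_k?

The number of triangulations of a 13-gon is the Catalan number C_11 (index = sides − 2).

11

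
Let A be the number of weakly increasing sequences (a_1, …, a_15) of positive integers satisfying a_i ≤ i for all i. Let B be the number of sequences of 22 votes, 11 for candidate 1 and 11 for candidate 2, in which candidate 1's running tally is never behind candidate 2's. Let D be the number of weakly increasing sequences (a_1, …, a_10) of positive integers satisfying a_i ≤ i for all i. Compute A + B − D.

9736835

Weakly increasing sequences with a_i ≤ i biject with Dyck paths of semilength 15, so there are C_15. So A = C_15 = 9694845.
Ballot sequences with n votes each where one side never trails are Dyck words, counted by C_n; here n = 11. So B = C_11 = 58786.
Weakly increasing sequences with a_i ≤ i biject with Dyck paths of semilength 10, so there are C_10. So D = C_10 = 16796.
A + B − D = 9694845 + 58786 − 16796 = 9736835.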